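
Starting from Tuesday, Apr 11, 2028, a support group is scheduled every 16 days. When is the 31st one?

Aug 4, 2029

The 31st occurrence is 30 intervals after the first: 30 × 16 = 480 days after Apr 11, 2028.
Apr has 30 days — 19 days to the end of Apr leaves 461.
From end of Apr to end of 2028 is 245 days (216 left).
Jan has 31 days (185 left).
Feb has 28 days (157 left).
Mar has 31 days (126 left).
Apr has 30 days (96 left).
May has 31 days (65 left).
Jun has 30 days (35 left).
Jul has 31 days (4 left).
4 days into Aug → Aug 4, 2029.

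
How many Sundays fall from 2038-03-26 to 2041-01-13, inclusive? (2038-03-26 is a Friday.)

2038-03-26 is a Friday; the first Sunday on or after it is 2038-03-28 (2 days later).
From 2038-03-28 to 2041-01-13: 278 + 365 + 366 + 13 = 1022 days (rest of 2038, 2039, 2040, to 2041-01-13 in 2041).
1022 ÷ 7 = 146 full weeks with remainder 0, so 146 more Sundays after the first → 147.

147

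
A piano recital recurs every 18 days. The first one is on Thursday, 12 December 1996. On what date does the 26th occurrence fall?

7 March 1998

The 26th occurrence is 25 intervals after the first: 25 × 18 = 450 days after 12 December 1996.
December has 31 days — 19 days to the end of December leaves 431.
1997 has 365 days (66 left).
January has 31 days (35 left).
February has 28 days (7 left).
7 days into March → 7 March 1998.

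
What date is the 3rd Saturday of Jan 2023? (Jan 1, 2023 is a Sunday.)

Jan 21, 2023

Jan 2023 begins on a Sunday, so the first Saturday is Jan 7 (6 days later).
The 3rd Saturday is 2 weeks later: 7 + 14 = 21.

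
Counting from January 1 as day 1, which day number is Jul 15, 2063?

Days in months before Jul: 31 + 28 + 31 + 30 + 31 + 30 = 181.
Plus 15 days into Jul → day 196.

196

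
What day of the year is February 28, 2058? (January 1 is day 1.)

59

Days in months before February: 31 = 31.
Plus 28 days into February → day 59.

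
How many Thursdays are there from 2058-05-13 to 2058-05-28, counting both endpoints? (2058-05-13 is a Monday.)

2058-05-13 is a Monday; the first Thursday on or after it is 2058-05-16 (3 days later).
From 2058-05-16 to 2058-05-28 is 28 − 16 = 12 days.
12 ÷ 7 = 1 full weeks with remainder 5, so 1 more Thursdays after the first → 2.

2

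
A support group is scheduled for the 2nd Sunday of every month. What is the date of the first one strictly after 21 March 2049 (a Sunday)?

11 April 2049

March 2049 starts on a Monday; its first Sunday is the 7th, so the 2nd Sunday is the 14th — 14 March 2049.
That is not after 21 March 2049, so look at April 2049.
April 2049 starts on a Thursday; its first Sunday is the 4th, so the 2nd Sunday is the 11th — 11 April 2049.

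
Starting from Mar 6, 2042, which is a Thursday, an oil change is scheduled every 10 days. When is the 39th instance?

Mar 21, 2043

The 39th occurrence is 38 intervals after the first: 38 × 10 = 380 days after Mar 6, 2042.
Mar has 31 days — 25 days to the end of Mar leaves 355.
Apr has 30 days (325 left).
May has 31 days (294 left).
Jun has 30 days (264 left).
Jul has 31 days (233 left).
Aug has 31 days (202 left).
Sep has 30 days (172 left).
Oct has 31 days (141 left).
Nov has 30 days (111 left).
Dec has 31 days (80 left).
Jan has 31 days (49 left).
Feb has 28 days (21 left).
21 days into Mar → Mar 21, 2043.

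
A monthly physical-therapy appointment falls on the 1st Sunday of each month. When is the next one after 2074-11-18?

2074-12-02

November 2074 starts on a Thursday, so its 1st Sunday is 2074-11-04 (3 days in).
That is not after 2074-11-18, so look at December 2074.
December 2074 starts on a Saturday, so its 1st Sunday is 2074-12-02 (1 day in).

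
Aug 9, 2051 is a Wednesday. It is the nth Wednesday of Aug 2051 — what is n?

Day 9 falls in week ⌈9/7⌉ of the month.
Days 1–7 hold the 1st Wednesday, 8–14 the 2nd, 15–21 the 3rd, 22–28 the 4th, 29–31 the 5th.
9 is in the range for the 2nd.

2nd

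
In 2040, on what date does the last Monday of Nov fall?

Nov 26, 2040

Nov 2040 begins on a Thursday, so the first Monday is Nov 5 (4 days later).
Nov 2040 has 30 days. Adding weeks: 5, 12, 19, 26 — the last one ≤ 30 is the 26th.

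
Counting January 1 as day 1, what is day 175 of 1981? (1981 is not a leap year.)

Jun 24, 1981

Jan has 31 days (175 − 31 = 144 remain).
Feb has 28 days (144 − 28 = 116 remain).
Mar has 31 days (116 − 31 = 85 remain).
Apr has 30 days (85 − 30 = 55 remain).
May has 31 days (55 − 31 = 24 remain).
24 into Jun → Jun 24.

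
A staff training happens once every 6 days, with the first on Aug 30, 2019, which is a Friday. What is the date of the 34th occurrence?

The 34th occurrence is 33 intervals after the first: 33 × 6 = 198 days after Aug 30, 2019.
Aug has 31 days — 1 day to the end of Aug leaves 197.
Sep has 30 days (167 left).
Oct has 31 days (136 left).
Nov has 30 days (106 left).
Dec has 31 days (75 left).
Jan has 31 days (44 left).
Feb has 29 days (15 left).
15 days into Mar → Mar 15, 2020.

Mar 15, 2020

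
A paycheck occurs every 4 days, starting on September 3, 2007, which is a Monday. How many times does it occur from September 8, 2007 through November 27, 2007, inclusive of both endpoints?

Occurrences land 4·i days after September 3, 2007 for i = 0, 1, 2, …
September 8, 2007 is 5 days after the start; 5 ÷ 4 = 1 remainder 1; since the remainder is 1, round up to i = 2. First occurrence in the window: #3 on September 11, 2007 (2×4 = 8 days in).
November 27, 2007 is 85 days after the start; 85 ÷ 4 = 21 remainder 1. Last occurrence in the window: #22 on November 26, 2007.
Occurrences #3 through #22: 20 in total.

20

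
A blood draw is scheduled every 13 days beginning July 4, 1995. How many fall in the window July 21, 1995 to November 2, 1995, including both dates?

Occurrences land 13·i days after July 4, 1995 for i = 0, 1, 2, …
July 21, 1995 is 17 days after the start; 17 ÷ 13 = 1 remainder 4; since the remainder is 4, round up to i = 2. First occurrence in the window: #3 on July 30, 1995 (2×13 = 26 days in).
November 2, 1995 is 121 days after the start; 121 ÷ 13 = 9 remainder 4. Last occurrence in the window: #10 on October 29, 1995.
Occurrences #3 through #10: 8 in total.

8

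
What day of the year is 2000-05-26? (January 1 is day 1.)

147

Days in months before May: 31 + 29 + 31 + 30 = 121.
Plus 26 days into May → day 147.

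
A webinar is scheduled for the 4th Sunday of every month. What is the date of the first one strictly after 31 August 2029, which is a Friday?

August 2029 starts on a Wednesday; its first Sunday is the 5th, so the 4th Sunday is the 26th — 26 August 2029.
That is not after 31 August 2029, so look at September 2029.
September 2029 starts on a Saturday; its first Sunday is the 2nd, so the 4th Sunday is the 23rd — 23 September 2029.

23 September 2029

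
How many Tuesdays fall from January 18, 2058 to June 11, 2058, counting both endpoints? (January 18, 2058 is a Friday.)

January 18, 2058 is a Friday; the first Tuesday on or after it is January 22, 2058 (4 days later).
From January 22, 2058 to June 11, 2058: 9 + 28 + 31 + 30 + 31 + 11 = 140 days (rest of January, February, March, April, May, June).
140 ÷ 7 = 20 full weeks with remainder 0, so 20 more Tuesdays after the first → 21.

21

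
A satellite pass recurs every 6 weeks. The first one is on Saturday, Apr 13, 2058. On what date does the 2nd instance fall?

The 2nd occurrence is 1 interval after the first: 1 × 42 = 42 days after Apr 13, 2058.
Apr has 30 days — 17 days to the end of Apr leaves 25.
25 days into May → May 25, 2058.

May 25, 2058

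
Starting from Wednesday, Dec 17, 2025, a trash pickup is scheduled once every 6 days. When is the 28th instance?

The 28th occurrence is 27 intervals after the first: 27 × 6 = 162 days after Dec 17, 2025.
Dec has 31 days — 14 days to the end of Dec leaves 148.
Jan has 31 days (117 left).
Feb has 28 days (89 left).
Mar has 31 days (58 left).
Apr has 30 days (28 left).
28 days into May → May 28, 2026.

May 28, 2026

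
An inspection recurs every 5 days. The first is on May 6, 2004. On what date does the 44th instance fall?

The 44th occurrence is 43 intervals after the first: 43 × 5 = 215 days after May 6, 2004.
May has 31 days — 25 days to the end of May leaves 190.
Jun has 30 days (160 left).
Jul has 31 days (129 left).
Aug has 31 days (98 left).
Sep has 30 days (68 left).
Oct has 31 days (37 left).
Nov has 30 days (7 left).
7 days into Dec → Dec 7, 2004.

Dec 7, 2004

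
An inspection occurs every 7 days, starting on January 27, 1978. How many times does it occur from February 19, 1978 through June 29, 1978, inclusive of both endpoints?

18

Occurrences land 7·i days after January 27, 1978 for i = 0, 1, 2, …
February 19, 1978 is 23 days after the start; 23 ÷ 7 = 3 remainder 2; since the remainder is 2, round up to i = 4. First occurrence in the window: #5 on February 24, 1978 (4×7 = 28 days in).
June 29, 1978 is 153 days after the start; 153 ÷ 7 = 21 remainder 6. Last occurrence in the window: #22 on June 23, 1978.
Occurrences #5 through #22: 18 in total.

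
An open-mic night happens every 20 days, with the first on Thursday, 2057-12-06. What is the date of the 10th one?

2058-06-04

The 10th occurrence is 9 intervals after the first: 9 × 20 = 180 days after 2057-12-06.
December has 31 days — 25 days to the end of December leaves 155.
January has 31 days (124 left).
February has 28 days (96 left).
March has 31 days (65 left).
April has 30 days (35 left).
May has 31 days (4 left).
4 days into June → 2058-06-04.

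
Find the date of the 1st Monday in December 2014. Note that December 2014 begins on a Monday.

December 2014 begins on a Monday, so the first Monday is December 1.

December 1, 2014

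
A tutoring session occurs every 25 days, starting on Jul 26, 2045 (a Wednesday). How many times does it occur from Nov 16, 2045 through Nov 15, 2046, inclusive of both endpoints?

15

Occurrences land 25·i days after Jul 26, 2045 for i = 0, 1, 2, …
Nov 16, 2045 is 113 days after the start; 113 ÷ 25 = 4 remainder 13; since the remainder is 13, round up to i = 5. First occurrence in the window: #6 on Nov 28, 2045 (5×25 = 125 days in).
Nov 15, 2046 is 477 days after the start; 477 ÷ 25 = 19 remainder 2. Last occurrence in the window: #20 on Nov 13, 2046.
Occurrences #6 through #20: 15 in total.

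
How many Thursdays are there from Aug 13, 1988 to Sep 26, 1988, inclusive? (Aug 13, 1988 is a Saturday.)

Aug 13, 1988 is a Saturday; the first Thursday on or after it is Aug 18, 1988 (5 days later).
From Aug 18, 1988 to Sep 26, 1988: 13 + 26 = 39 days (rest of Aug, Sep).
39 ÷ 7 = 5 full weeks with remainder 4, so 5 more Thursdays after the first → 6.

6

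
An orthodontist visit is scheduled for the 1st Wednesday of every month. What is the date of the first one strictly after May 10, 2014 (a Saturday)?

May 2014 starts on a Thursday, so its 1st Wednesday is May 7, 2014 (6 days in).
That is not after May 10, 2014, so look at June 2014.
June 2014 starts on a Sunday, so its 1st Wednesday is June 4, 2014 (3 days in).

June 4, 2014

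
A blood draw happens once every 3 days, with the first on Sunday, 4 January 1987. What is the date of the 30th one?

1 April 1987

The 30th occurrence is 29 intervals after the first: 29 × 3 = 87 days after 4 January 1987.
January has 31 days — 27 days to the end of January leaves 60.
February has 28 days (32 left).
March has 31 days (1 left).
1 day into April → 1 April 1987.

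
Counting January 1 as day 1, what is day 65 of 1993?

March 6, 1993

January has 31 days (65 − 31 = 34 remain).
February has 28 days (34 − 28 = 6 remain).
6 into March → March 6.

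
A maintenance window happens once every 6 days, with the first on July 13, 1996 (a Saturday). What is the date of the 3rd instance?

The 3rd occurrence is 2 intervals after the first: 2 × 6 = 12 days after July 13, 1996.
12 days later is July 25, 1996.

July 25, 1996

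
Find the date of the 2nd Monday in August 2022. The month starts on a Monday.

2022-08-08

August 2022 begins on a Monday, so the first Monday is August 1.
The 2nd Monday is 1 weeks later: 1 + 7 = 8.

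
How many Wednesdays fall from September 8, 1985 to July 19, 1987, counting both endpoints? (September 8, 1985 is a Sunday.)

97

September 8, 1985 is a Sunday; the first Wednesday on or after it is September 11, 1985 (3 days later).
From September 11, 1985 to July 19, 1987: 111 + 365 + 200 = 676 days (rest of 1985, 1986, to July 19, 1987 in 1987).
676 ÷ 7 = 96 full weeks with remainder 4, so 96 more Wednesdays after the first → 97.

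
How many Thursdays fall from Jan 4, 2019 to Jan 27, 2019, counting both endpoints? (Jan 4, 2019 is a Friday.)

3

Jan 4, 2019 is a Friday; the first Thursday on or after it is Jan 10, 2019 (6 days later).
From Jan 10, 2019 to Jan 27, 2019 is 27 − 10 = 17 days.
17 ÷ 7 = 2 full weeks with remainder 3, so 2 more Thursdays after the first → 3.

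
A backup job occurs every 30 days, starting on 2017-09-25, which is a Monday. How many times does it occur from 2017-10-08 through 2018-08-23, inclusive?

11

Occurrences land 30·i days after 2017-09-25 for i = 0, 1, 2, …
2017-10-08 is 13 days after the start; 13 ÷ 30 = 0 remainder 13; since the remainder is 13, round up to i = 1. First occurrence in the window: #2 on 2017-10-25 (1×30 = 30 days in).
2018-08-23 is 332 days after the start; 332 ÷ 30 = 11 remainder 2. Last occurrence in the window: #12 on 2018-08-21.
Occurrences #2 through #12: 11 in total.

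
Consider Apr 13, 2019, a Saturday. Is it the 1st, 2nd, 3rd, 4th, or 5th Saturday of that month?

2nd

Day 13 falls in week ⌈13/7⌉ of the month.
Days 1–7 hold the 1st Saturday, 8–14 the 2nd, 15–21 the 3rd, 22–28 the 4th, 29–31 the 5th.
13 is in the range for the 2nd.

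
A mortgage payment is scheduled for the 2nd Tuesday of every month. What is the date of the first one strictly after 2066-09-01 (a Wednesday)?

2066-09-14

September 2066 starts on a Wednesday; its first Tuesday is the 7th, so the 2nd Tuesday is the 14th — 2066-09-14.
2066-09-14 is after 2066-09-01, so that is the next one.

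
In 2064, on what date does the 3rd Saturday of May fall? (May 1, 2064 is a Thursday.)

May 17, 2064

May 2064 begins on a Thursday, so the first Saturday is May 3 (2 days later).
The 3rd Saturday is 2 weeks later: 3 + 14 = 17.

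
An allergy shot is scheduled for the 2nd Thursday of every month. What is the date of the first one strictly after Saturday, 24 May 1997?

12 June 1997

May 1997 starts on a Thursday; its first Thursday is the 1st, so the 2nd Thursday is the 8th — 8 May 1997.
That is not after 24 May 1997, so look at June 1997.
June 1997 starts on a Sunday; its first Thursday is the 5th, so the 2nd Thursday is the 12th — 12 June 1997.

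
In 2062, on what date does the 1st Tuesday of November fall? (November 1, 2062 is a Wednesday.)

November 7, 2062

November 2062 begins on a Wednesday, so the first Tuesday is November 7 (6 days later).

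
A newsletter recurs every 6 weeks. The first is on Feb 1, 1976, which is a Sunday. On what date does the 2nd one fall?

The 2nd occurrence is 1 interval after the first: 1 × 42 = 42 days after Feb 1, 1976.
Feb has 29 days — 28 days to the end of Feb leaves 14.
14 days into Mar → Mar 14, 1976.

Mar 14, 1976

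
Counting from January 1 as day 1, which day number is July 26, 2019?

207

Days in months before July: 31 + 28 + 31 + 30 + 31 + 30 = 181.
Plus 26 days into July → day 207.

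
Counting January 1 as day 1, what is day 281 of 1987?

1987-10-08

January has 31 days (281 − 31 = 250 remain).
February has 28 days (250 − 28 = 222 remain).
March has 31 days (222 − 31 = 191 remain).
April has 30 days (191 − 30 = 161 remain).
May has 31 days (161 − 31 = 130 remain).
June has 30 days (130 − 30 = 100 remain).
July has 31 days (100 − 31 = 69 remain).
August has 31 days (69 − 31 = 38 remain).
September has 30 days (38 − 30 = 8 remain).
8 into October → October 8.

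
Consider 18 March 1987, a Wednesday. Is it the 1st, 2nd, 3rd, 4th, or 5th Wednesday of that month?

Day 18 falls in week ⌈18/7⌉ of the month.
Days 1–7 hold the 1st Wednesday, 8–14 the 2nd, 15–21 the 3rd, 22–28 the 4th, 29–31 the 5th.
18 is in the range for the 3rd.

3rd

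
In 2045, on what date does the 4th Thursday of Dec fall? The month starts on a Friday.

Dec 28, 2045

Dec 2045 begins on a Friday, so the first Thursday is Dec 7 (6 days later).
The 4th Thursday is 3 weeks later: 7 + 21 = 28.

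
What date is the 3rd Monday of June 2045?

2045-06-19

June 2045 begins on a Thursday, so the first Monday is June 5 (4 days later).
The 3rd Monday is 2 weeks later: 5 + 14 = 19.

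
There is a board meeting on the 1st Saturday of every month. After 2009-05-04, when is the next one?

May 2009 starts on a Friday, so its 1st Saturday is 2009-05-02 (1 day in).
That is not after 2009-05-04, so look at June 2009.
June 2009 starts on a Monday, so its 1st Saturday is 2009-06-06 (5 days in).

2009-06-06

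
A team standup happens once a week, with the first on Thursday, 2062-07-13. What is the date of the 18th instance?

The 18th occurrence is 17 intervals after the first: 17 × 7 = 119 days after 2062-07-13.
July has 31 days — 18 days to the end of July leaves 101.
August has 31 days (70 left).
September has 30 days (40 left).
October has 31 days (9 left).
9 days into November → 2062-11-09.

2062-11-09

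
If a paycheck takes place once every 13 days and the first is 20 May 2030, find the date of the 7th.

The 7th occurrence is 6 intervals after the first: 6 × 13 = 78 days after 20 May 2030.
May has 31 days — 11 days to the end of May leaves 67.
June has 30 days (37 left).
July has 31 days (6 left).
6 days into August → 6 August 2030.

6 August 2030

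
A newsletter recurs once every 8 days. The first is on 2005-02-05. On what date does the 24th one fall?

2005-08-08

The 24th occurrence is 23 intervals after the first: 23 × 8 = 184 days after 2005-02-05.
February has 28 days — 23 days to the end of February leaves 161.
March has 31 days (130 left).
April has 30 days (100 left).
May has 31 days (69 left).
June has 30 days (39 left).
July has 31 days (8 left).
8 days into August → 2005-08-08.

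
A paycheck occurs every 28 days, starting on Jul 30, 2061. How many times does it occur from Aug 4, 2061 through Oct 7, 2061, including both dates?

Occurrences land 28·i days after Jul 30, 2061 for i = 0, 1, 2, …
Aug 4, 2061 is 5 days after the start; 5 ÷ 28 = 0 remainder 5; since the remainder is 5, round up to i = 1. First occurrence in the window: #2 on Aug 27, 2061 (1×28 = 28 days in).
Oct 7, 2061 is 69 days after the start; 69 ÷ 28 = 2 remainder 13. Last occurrence in the window: #3 on Sep 24, 2061.
Occurrences #2 through #3: 2 in total.

2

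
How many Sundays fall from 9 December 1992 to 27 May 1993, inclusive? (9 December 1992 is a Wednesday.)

9 December 1992 is a Wednesday; the first Sunday on or after it is 13 December 1992 (4 days later).
From 13 December 1992 to 27 May 1993: 18 + 31 + 28 + 31 + 30 + 27 = 165 days (rest of December, January, February, March, April, May).
165 ÷ 7 = 23 full weeks with remainder 4, so 23 more Sundays after the first → 24.

24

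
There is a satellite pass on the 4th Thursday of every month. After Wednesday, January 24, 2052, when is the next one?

January 2052 starts on a Monday; its first Thursday is the 4th, so the 4th Thursday is the 25th — January 25, 2052.
January 25, 2052 is after January 24, 2052, so that is the next one.

January 25, 2052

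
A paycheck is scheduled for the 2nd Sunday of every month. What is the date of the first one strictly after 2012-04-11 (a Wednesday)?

April 2012 starts on a Sunday; its first Sunday is the 1st, so the 2nd Sunday is the 8th — 2012-04-08.
That is not after 2012-04-11, so look at May 2012.
May 2012 starts on a Tuesday; its first Sunday is the 6th, so the 2nd Sunday is the 13th — 2012-05-13.

2012-05-13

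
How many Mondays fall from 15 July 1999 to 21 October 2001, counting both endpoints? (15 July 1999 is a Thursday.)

15 July 1999 is a Thursday; the first Monday on or after it is 19 July 1999 (4 days later).
From 19 July 1999 to 21 October 2001: 165 + 366 + 294 = 825 days (rest of 1999, 2000, to 21 October 2001 in 2001).
825 ÷ 7 = 117 full weeks with remainder 6, so 117 more Mondays after the first → 118.

118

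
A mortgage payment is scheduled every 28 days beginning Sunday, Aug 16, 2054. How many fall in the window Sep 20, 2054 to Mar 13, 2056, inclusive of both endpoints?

Occurrences land 28·i days after Aug 16, 2054 for i = 0, 1, 2, …
Sep 20, 2054 is 35 days after the start; 35 ÷ 28 = 1 remainder 7; since the remainder is 7, round up to i = 2. First occurrence in the window: #3 on Oct 11, 2054 (2×28 = 56 days in).
Mar 13, 2056 is 575 days after the start; 575 ÷ 28 = 20 remainder 15. Last occurrence in the window: #21 on Feb 27, 2056.
Occurrences #3 through #21: 19 in total.

19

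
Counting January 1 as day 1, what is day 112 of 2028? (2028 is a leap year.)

January has 31 days (112 − 31 = 81 remain).
February has 29 days (81 − 29 = 52 remain).
March has 31 days (52 − 31 = 21 remain).
21 into April → April 21.

2028-04-21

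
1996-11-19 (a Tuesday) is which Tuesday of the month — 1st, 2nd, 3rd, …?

Day 19 falls in week ⌈19/7⌉ of the month.
Days 1–7 hold the 1st Tuesday, 8–14 the 2nd, 15–21 the 3rd, 22–28 the 4th, 29–31 the 5th.
19 is in the range for the 3rd.

3rd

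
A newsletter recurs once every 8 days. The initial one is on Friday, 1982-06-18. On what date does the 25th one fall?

The 25th occurrence is 24 intervals after the first: 24 × 8 = 192 days after 1982-06-18.
June has 30 days — 12 days to the end of June leaves 180.
July has 31 days (149 left).
August has 31 days (118 left).
September has 30 days (88 left).
October has 31 days (57 left).
November has 30 days (27 left).
27 days into December → 1982-12-27.

1982-12-27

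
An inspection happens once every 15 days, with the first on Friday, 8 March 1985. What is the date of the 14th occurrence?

The 14th occurrence is 13 intervals after the first: 13 × 15 = 195 days after 8 March 1985.
March has 31 days — 23 days to the end of March leaves 172.
April has 30 days (142 left).
May has 31 days (111 left).
June has 30 days (81 left).
July has 31 days (50 left).
August has 31 days (19 left).
19 days into September → 19 September 1985.

19 September 1985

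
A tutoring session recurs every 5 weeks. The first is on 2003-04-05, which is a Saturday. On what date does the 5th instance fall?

2003-08-23

The 5th occurrence is 4 intervals after the first: 4 × 35 = 140 days after 2003-04-05.
April has 30 days — 25 days to the end of April leaves 115.
May has 31 days (84 left).
June has 30 days (54 left).
July has 31 days (23 left).
23 days into August → 2003-08-23.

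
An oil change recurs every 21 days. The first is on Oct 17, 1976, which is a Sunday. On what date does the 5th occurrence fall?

Jan 9, 1977

The 5th occurrence is 4 intervals after the first: 4 × 21 = 84 days after Oct 17, 1976.
Oct has 31 days — 14 days to the end of Oct leaves 70.
Nov has 30 days (40 left).
Dec has 31 days (9 left).
9 days into Jan → Jan 9, 1977.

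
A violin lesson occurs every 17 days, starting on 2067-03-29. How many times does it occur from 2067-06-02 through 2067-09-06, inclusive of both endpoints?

6

Occurrences land 17·i days after 2067-03-29 for i = 0, 1, 2, …
2067-06-02 is 65 days after the start; 65 ÷ 17 = 3 remainder 14; since the remainder is 14, round up to i = 4. First occurrence in the window: #5 on 2067-06-05 (4×17 = 68 days in).
2067-09-06 is 161 days after the start; 161 ÷ 17 = 9 remainder 8. Last occurrence in the window: #10 on 2067-08-29.
Occurrences #5 through #10: 6 in total.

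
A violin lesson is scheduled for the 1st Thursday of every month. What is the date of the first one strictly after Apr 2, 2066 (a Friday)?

Apr 2066 starts on a Thursday, so its 1st Thursday is Apr 1, 2066.
That is not after Apr 2, 2066, so look at May 2066.
May 2066 starts on a Saturday, so its 1st Thursday is May 6, 2066 (5 days in).

May 6, 2066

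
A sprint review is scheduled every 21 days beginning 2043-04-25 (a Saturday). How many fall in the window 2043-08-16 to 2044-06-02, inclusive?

Occurrences land 21·i days after 2043-04-25 for i = 0, 1, 2, …
2043-08-16 is 113 days after the start; 113 ÷ 21 = 5 remainder 8; since the remainder is 8, round up to i = 6. First occurrence in the window: #7 on 2043-08-29 (6×21 = 126 days in).
2044-06-02 is 404 days after the start; 404 ÷ 21 = 19 remainder 5. Last occurrence in the window: #20 on 2044-05-28.
Occurrences #7 through #20: 14 in total.

14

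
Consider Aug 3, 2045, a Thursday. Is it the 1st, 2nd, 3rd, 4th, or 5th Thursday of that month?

Day 3 falls in week ⌈3/7⌉ of the month.
Days 1–7 hold the 1st Thursday, 8–14 the 2nd, 15–21 the 3rd, 22–28 the 4th, 29–31 the 5th.
3 is in the range for the 1st.

1st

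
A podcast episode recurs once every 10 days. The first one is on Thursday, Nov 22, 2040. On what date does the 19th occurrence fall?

The 19th occurrence is 18 intervals after the first: 18 × 10 = 180 days after Nov 22, 2040.
Nov has 30 days — 8 days to the end of Nov leaves 172.
Dec has 31 days (141 left).
Jan has 31 days (110 left).
Feb has 28 days (82 left).
Mar has 31 days (51 left).
Apr has 30 days (21 left).
21 days into May → May 21, 2041.

May 21, 2041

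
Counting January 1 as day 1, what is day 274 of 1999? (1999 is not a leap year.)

January has 31 days (274 − 31 = 243 remain).
February has 28 days (243 − 28 = 215 remain).
March has 31 days (215 − 31 = 184 remain).
April has 30 days (184 − 30 = 154 remain).
May has 31 days (154 − 31 = 123 remain).
June has 30 days (123 − 30 = 93 remain).
July has 31 days (93 − 31 = 62 remain).
August has 31 days (62 − 31 = 31 remain).
September has 30 days (31 − 30 = 1 remain).
1 into October → October 1.

1999-10-01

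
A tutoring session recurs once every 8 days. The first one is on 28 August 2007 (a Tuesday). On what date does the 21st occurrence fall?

4 February 2008

The 21st occurrence is 20 intervals after the first: 20 × 8 = 160 days after 28 August 2007.
August has 31 days — 3 days to the end of August leaves 157.
September has 30 days (127 left).
October has 31 days (96 left).
November has 30 days (66 left).
December has 31 days (35 left).
January has 31 days (4 left).
4 days into February → 4 February 2008.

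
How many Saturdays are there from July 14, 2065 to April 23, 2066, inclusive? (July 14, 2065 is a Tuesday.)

July 14, 2065 is a Tuesday; the first Saturday on or after it is July 18, 2065 (4 days later).
From July 18, 2065 to April 23, 2066: 13 + 31 + 30 + 31 + 30 + 31 + 31 + 28 + 31 + 23 = 279 days (rest of July, August, September, October, November, December, January, February, March, April).
279 ÷ 7 = 39 full weeks with remainder 6, so 39 more Saturdays after the first → 40.

40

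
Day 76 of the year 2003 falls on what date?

Jan has 31 days (76 − 31 = 45 remain).
Feb has 28 days (45 − 28 = 17 remain).
17 into Mar → Mar 17.

Mar 17, 2003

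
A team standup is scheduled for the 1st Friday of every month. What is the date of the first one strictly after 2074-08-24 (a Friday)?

August 2074 starts on a Wednesday, so its 1st Friday is 2074-08-03 (2 days in).
That is not after 2074-08-24, so look at September 2074.
September 2074 starts on a Saturday, so its 1st Friday is 2074-09-07 (6 days in).

2074-09-07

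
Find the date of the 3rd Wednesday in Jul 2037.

Jul 15, 2037

The first Wednesday of Jul 2037 is Jul 1.
The 3rd Wednesday is 2 weeks later: 1 + 14 = 15.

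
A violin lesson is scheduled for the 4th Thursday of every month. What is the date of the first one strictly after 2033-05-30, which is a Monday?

2033-06-23

May 2033 starts on a Sunday; its first Thursday is the 5th, so the 4th Thursday is the 26th — 2033-05-26.
That is not after 2033-05-30, so look at June 2033.
June 2033 starts on a Wednesday; its first Thursday is the 2nd, so the 4th Thursday is the 23rd — 2033-06-23.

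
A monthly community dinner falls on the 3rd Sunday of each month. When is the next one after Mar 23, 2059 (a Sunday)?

Apr 20, 2059

Mar 2059 starts on a Saturday; its first Sunday is the 2nd, so the 3rd Sunday is the 16th — Mar 16, 2059.
That is not after Mar 23, 2059, so look at Apr 2059.
Apr 2059 starts on a Tuesday; its first Sunday is the 6th, so the 3rd Sunday is the 20th — Apr 20, 2059.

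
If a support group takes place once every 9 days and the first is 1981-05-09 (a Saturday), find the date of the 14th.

The 14th occurrence is 13 intervals after the first: 13 × 9 = 117 days after 1981-05-09.
May has 31 days — 22 days to the end of May leaves 95.
June has 30 days (65 left).
July has 31 days (34 left).
August has 31 days (3 left).
3 days into September → 1981-09-03.

1981-09-03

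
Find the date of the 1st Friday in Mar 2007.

Mar 2007 begins on a Thursday, so the first Friday is Mar 2 (1 day later).

Mar 2, 2007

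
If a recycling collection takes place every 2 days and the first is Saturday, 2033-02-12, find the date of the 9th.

The 9th occurrence is 8 intervals after the first: 8 × 2 = 16 days after 2033-02-12.
16 days later is 2033-02-28.

2033-02-28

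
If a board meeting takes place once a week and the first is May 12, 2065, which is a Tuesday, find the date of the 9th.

The 9th occurrence is 8 intervals after the first: 8 × 7 = 56 days after May 12, 2065.
May has 31 days — 19 days to the end of May leaves 37.
June has 30 days (7 left).
7 days into July → July 7, 2065.

July 7, 2065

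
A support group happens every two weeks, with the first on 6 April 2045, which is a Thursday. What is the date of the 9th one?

27 July 2045

The 9th occurrence is 8 intervals after the first: 8 × 14 = 112 days after 6 April 2045.
April has 30 days — 24 days to the end of April leaves 88.
May has 31 days (57 left).
June has 30 days (27 left).
27 days into July → 27 July 2045.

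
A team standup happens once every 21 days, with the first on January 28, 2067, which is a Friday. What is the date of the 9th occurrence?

The 9th occurrence is 8 intervals after the first: 8 × 21 = 168 days after January 28, 2067.
January has 31 days — 3 days to the end of January leaves 165.
February has 28 days (137 left).
March has 31 days (106 left).
April has 30 days (76 left).
May has 31 days (45 left).
June has 30 days (15 left).
15 days into July → July 15, 2067.

July 15, 2067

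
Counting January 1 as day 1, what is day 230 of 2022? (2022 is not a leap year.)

January has 31 days (230 − 31 = 199 remain).
February has 28 days (199 − 28 = 171 remain).
March has 31 days (171 − 31 = 140 remain).
April has 30 days (140 − 30 = 110 remain).
May has 31 days (110 − 31 = 79 remain).
June has 30 days (79 − 30 = 49 remain).
July has 31 days (49 − 31 = 18 remain).
18 into August → August 18.

August 18, 2022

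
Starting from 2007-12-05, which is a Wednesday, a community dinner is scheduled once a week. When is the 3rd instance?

The 3rd occurrence is 2 intervals after the first: 2 × 7 = 14 days after 2007-12-05.
14 days later is 2007-12-19.

2007-12-19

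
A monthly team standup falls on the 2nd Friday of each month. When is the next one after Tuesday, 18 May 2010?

11 June 2010

May 2010 starts on a Saturday; its first Friday is the 7th, so the 2nd Friday is the 14th — 14 May 2010.
That is not after 18 May 2010, so look at June 2010.
June 2010 starts on a Tuesday; its first Friday is the 4th, so the 2nd Friday is the 11th — 11 June 2010.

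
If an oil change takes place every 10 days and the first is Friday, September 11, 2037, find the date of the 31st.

July 8, 2038

The 31st occurrence is 30 intervals after the first: 30 × 10 = 300 days after September 11, 2037.
September has 30 days — 19 days to the end of September leaves 281.
October has 31 days (250 left).
November has 30 days (220 left).
December has 31 days (189 left).
January has 31 days (158 left).
February has 28 days (130 left).
March has 31 days (99 left).
April has 30 days (69 left).
May has 31 days (38 left).
June has 30 days (8 left).
8 days into July → July 8, 2038.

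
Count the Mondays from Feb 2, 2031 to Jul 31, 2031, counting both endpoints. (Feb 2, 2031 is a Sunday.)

26

Feb 2, 2031 is a Sunday; the first Monday on or after it is Feb 3, 2031 (1 day later).
From Feb 3, 2031 to Jul 31, 2031: 25 + 31 + 30 + 31 + 30 + 31 = 178 days (rest of Feb, Mar, Apr, May, Jun, Jul).
178 ÷ 7 = 25 full weeks with remainder 3, so 25 more Mondays after the first → 26.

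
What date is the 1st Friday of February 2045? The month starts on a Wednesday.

February 3, 2045

February 2045 begins on a Wednesday, so the first Friday is February 3 (2 days later).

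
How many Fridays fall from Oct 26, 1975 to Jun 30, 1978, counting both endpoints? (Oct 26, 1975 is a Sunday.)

Oct 26, 1975 is a Sunday; the first Friday on or after it is Oct 31, 1975 (5 days later).
From Oct 31, 1975 to Jun 30, 1978: 61 + 366 + 365 + 181 = 973 days (rest of 1975, 1976, 1977, to Jun 30, 1978 in 1978).
973 ÷ 7 = 139 full weeks with remainder 0, so 139 more Fridays after the first → 140.

140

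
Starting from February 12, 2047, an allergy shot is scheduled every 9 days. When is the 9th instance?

The 9th occurrence is 8 intervals after the first: 8 × 9 = 72 days after February 12, 2047.
February has 28 days — 16 days to the end of February leaves 56.
March has 31 days (25 left).
25 days into April → April 25, 2047.

April 25, 2047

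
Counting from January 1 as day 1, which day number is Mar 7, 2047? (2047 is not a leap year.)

66

Days in months before Mar: 31 + 28 = 59.
Plus 7 days into Mar → day 66.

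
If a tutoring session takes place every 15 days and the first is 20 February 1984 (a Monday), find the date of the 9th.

19 June 1984

The 9th occurrence is 8 intervals after the first: 8 × 15 = 120 days after 20 February 1984.
February has 29 days — 9 days to the end of February leaves 111.
March has 31 days (80 left).
April has 30 days (50 left).
May has 31 days (19 left).
19 days into June → 19 June 1984.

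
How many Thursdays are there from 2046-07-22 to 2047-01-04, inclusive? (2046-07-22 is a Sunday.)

2046-07-22 is a Sunday; the first Thursday on or after it is 2046-07-26 (4 days later).
From 2046-07-26 to 2047-01-04: 5 + 31 + 30 + 31 + 30 + 31 + 4 = 162 days (rest of July, August, September, October, November, December, January).
162 ÷ 7 = 23 full weeks with remainder 1, so 23 more Thursdays after the first → 24.

24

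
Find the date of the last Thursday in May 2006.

25 May 2006

May 2006 begins on a Monday, so the first Thursday is May 4 (3 days later).
May 2006 has 31 days. Adding weeks: 4, 11, 18, 25 — the last one ≤ 31 is the 25th.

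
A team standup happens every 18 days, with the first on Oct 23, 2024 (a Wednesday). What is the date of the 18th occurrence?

Aug 25, 2025

The 18th occurrence is 17 intervals after the first: 17 × 18 = 306 days after Oct 23, 2024.
Oct has 31 days — 8 days to the end of Oct leaves 298.
Nov has 30 days (268 left).
Dec has 31 days (237 left).
Jan has 31 days (206 left).
Feb has 28 days (178 left).
Mar has 31 days (147 left).
Apr has 30 days (117 left).
May has 31 days (86 left).
Jun has 30 days (56 left).
Jul has 31 days (25 left).
25 days into Aug → Aug 25, 2025.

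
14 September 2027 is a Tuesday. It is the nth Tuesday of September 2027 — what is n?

2nd

Day 14 falls in week ⌈14/7⌉ of the month.
Days 1–7 hold the 1st Tuesday, 8–14 the 2nd, 15–21 the 3rd, 22–28 the 4th, 29–31 the 5th.
14 is in the range for the 2nd.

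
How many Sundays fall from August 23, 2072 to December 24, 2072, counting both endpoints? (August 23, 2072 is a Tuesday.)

17

August 23, 2072 is a Tuesday; the first Sunday on or after it is August 28, 2072 (5 days later).
From August 28, 2072 to December 24, 2072: 3 + 30 + 31 + 30 + 24 = 118 days (rest of August, September, October, November, December).
118 ÷ 7 = 16 full weeks with remainder 6, so 16 more Sundays after the first → 17.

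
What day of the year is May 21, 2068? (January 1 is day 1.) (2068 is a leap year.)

142

Days in months before May: 31 + 29 + 31 + 30 = 121.
Plus 21 days into May → day 142.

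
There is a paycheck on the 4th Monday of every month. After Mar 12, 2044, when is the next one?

Mar 2044 starts on a Tuesday; its first Monday is the 7th, so the 4th Monday is the 28th — Mar 28, 2044.
Mar 28, 2044 is after Mar 12, 2044, so that is the next one.

Mar 28, 2044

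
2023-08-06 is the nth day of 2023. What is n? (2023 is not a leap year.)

218

Days in months before August: 31 + 28 + 31 + 30 + 31 + 30 + 31 = 212.
Plus 6 days into August → day 218.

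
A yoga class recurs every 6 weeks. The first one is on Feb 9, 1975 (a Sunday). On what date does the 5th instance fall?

The 5th occurrence is 4 intervals after the first: 4 × 42 = 168 days after Feb 9, 1975.
Feb has 28 days — 19 days to the end of Feb leaves 149.
Mar has 31 days (118 left).
Apr has 30 days (88 left).
May has 31 days (57 left).
Jun has 30 days (27 left).
27 days into Jul → Jul 27, 1975.

Jul 27, 1975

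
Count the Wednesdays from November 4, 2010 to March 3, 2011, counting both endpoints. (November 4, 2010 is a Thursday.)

November 4, 2010 is a Thursday; the first Wednesday on or after it is November 10, 2010 (6 days later).
From November 10, 2010 to March 3, 2011: 20 + 31 + 31 + 28 + 3 = 113 days (rest of November, December, January, February, March).
113 ÷ 7 = 16 full weeks with remainder 1, so 16 more Wednesdays after the first → 17.

17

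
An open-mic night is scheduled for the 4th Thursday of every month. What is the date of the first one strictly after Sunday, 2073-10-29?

October 2073 starts on a Sunday; its first Thursday is the 5th, so the 4th Thursday is the 26th — 2073-10-26.
That is not after 2073-10-29, so look at November 2073.
November 2073 starts on a Wednesday; its first Thursday is the 2nd, so the 4th Thursday is the 23rd — 2073-11-23.

2073-11-23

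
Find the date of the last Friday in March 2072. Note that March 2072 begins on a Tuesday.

March 2072 begins on a Tuesday, so the first Friday is March 4 (3 days later).
March 2072 has 31 days. Adding weeks: 4, 11, 18, 25 — the last one ≤ 31 is the 25th.

March 25, 2072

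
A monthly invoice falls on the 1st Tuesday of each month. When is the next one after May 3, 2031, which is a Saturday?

May 6, 2031

May 2031 starts on a Thursday, so its 1st Tuesday is May 6, 2031 (5 days in).
May 6, 2031 is after May 3, 2031, so that is the next one.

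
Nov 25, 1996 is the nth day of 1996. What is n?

330

Days in months before Nov: 31 + 29 + 31 + 30 + 31 + 30 + 31 + 31 + 30 + 31 = 305.
Plus 25 days into Nov → day 330.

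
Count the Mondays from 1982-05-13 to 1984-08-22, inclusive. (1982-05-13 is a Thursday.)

1982-05-13 is a Thursday; the first Monday on or after it is 1982-05-17 (4 days later).
From 1982-05-17 to 1984-08-22: 228 + 365 + 235 = 828 days (rest of 1982, 1983, to 1984-08-22 in 1984).
828 ÷ 7 = 118 full weeks with remainder 2, so 118 more Mondays after the first → 119.

119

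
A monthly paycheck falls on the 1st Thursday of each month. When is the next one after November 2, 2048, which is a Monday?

November 2048 starts on a Sunday, so its 1st Thursday is November 5, 2048 (4 days in).
November 5, 2048 is after November 2, 2048, so that is the next one.

November 5, 2048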